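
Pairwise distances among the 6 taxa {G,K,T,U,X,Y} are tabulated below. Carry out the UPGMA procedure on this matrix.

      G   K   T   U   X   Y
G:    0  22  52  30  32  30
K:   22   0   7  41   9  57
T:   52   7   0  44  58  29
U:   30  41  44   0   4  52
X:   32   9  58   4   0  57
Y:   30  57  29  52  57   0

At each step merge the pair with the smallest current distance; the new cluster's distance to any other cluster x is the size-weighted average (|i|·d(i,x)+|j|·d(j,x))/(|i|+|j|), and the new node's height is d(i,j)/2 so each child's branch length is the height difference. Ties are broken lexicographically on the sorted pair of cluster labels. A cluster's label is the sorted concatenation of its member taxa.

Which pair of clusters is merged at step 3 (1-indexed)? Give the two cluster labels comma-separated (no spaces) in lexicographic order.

G,Y

1. join U+X (d=4) ⇒ UX; edges |U|=2, |X|=2
  updated: d(G,UX)=31, d(K,UX)=25, d(T,UX)=51, d(UX,Y)=109/2
2. join K+T (d=7) ⇒ KT; edges |K|=7/2, |T|=7/2
  updated: d(G,KT)=37, d(KT,UX)=38, d(KT,Y)=43
3. join G+Y (d=30) ⇒ GY; edges |G|=15, |Y|=15
  updated: d(GY,KT)=40, d(GY,UX)=171/4
4. join KT+UX (d=38) ⇒ KTUX; edges |KT|=31/2, |UX|=17
  updated: d(GY,KTUX)=331/8
5. join GY+KTUX (d=331/8) ⇒ GKTUXY; edges |GY|=91/16, |KTUX|=27/16
final tree: ((G:15,Y:15):91/16,((K:7/2,T:7/2):31/2,(U:2,X:2):17):27/16)
total length: 647/8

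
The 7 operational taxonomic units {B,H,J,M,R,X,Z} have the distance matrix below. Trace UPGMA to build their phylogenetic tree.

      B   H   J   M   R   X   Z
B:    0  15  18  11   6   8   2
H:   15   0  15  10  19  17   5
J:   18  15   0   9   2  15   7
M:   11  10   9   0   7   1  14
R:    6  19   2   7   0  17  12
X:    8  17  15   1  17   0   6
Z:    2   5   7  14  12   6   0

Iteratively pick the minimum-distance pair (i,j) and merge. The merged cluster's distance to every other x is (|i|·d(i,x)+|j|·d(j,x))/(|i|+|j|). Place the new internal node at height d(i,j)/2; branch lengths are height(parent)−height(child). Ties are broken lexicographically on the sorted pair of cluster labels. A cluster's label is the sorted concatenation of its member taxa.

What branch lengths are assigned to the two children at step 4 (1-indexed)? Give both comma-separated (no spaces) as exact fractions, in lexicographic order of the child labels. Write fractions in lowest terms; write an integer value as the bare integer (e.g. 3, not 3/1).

1. join M+X (d=1) ⇒ MX; edges |M|=1/2, |X|=1/2
  updated: d(B,MX)=19/2, d(H,MX)=27/2, d(J,MX)=12, d(MX,R)=12, d(MX,Z)=10
2. join B+Z (d=2) ⇒ BZ; edges |B|=1, |Z|=1
  updated: d(BZ,H)=10, d(BZ,J)=25/2, d(BZ,MX)=39/4, d(BZ,R)=9
3. join J+R (d=2) ⇒ JR; edges |J|=1, |R|=1
  updated: d(BZ,JR)=43/4, d(H,JR)=17, d(JR,MX)=12
4. join BZ+MX (d=39/4) ⇒ BMXZ; edges |BZ|=31/8, |MX|=35/8
  updated: d(BMXZ,H)=47/4, d(BMXZ,JR)=91/8
5. join BMXZ+JR (d=91/8) ⇒ BJMRXZ; edges |BMXZ|=13/16, |JR|=75/16
  updated: d(BJMRXZ,H)=27/2
6. join BJMRXZ+H (d=27/2) ⇒ BHJMRXZ; edges |BJMRXZ|=17/16, |H|=27/4
final tree: ((((B:1,Z:1):31/8,(M:1/2,X:1/2):35/8):13/16,(J:1,R:1):75/16):17/16,H:27/4)
total length: 425/16

31/8,35/8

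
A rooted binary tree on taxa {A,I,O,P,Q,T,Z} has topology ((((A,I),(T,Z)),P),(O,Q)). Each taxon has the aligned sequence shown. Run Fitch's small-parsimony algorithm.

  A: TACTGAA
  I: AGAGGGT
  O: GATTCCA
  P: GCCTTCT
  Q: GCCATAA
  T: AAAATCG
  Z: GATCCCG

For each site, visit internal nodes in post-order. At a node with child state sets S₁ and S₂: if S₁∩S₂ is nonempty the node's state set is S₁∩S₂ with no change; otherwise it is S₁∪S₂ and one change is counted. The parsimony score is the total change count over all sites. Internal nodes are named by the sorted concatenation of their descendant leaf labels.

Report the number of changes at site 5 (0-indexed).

3

site 0, node AI: A={T} ∪ I={A} → {A,T} (+1)
site 0, node TZ: T={A} ∪ Z={G} → {A,G} (+1)
site 0, node AITZ: AI={A,T} ∩ TZ={A,G} → {A} (+0)
site 0, node AIPTZ: AITZ={A} ∪ P={G} → {A,G} (+1)
site 0, node OQ: O={G} ∩ Q={G} → {G} (+0)
site 0, node AIOPQTZ: AIPTZ={A,G} ∩ OQ={G} → {G} (+0)
site 1, node AI: A={A} ∪ I={G} → {A,G} (+1)
site 1, node TZ: T={A} ∩ Z={A} → {A} (+0)
site 1, node AITZ: AI={A,G} ∩ TZ={A} → {A} (+0)
site 1, node AIPTZ: AITZ={A} ∪ P={C} → {A,C} (+1)
site 1, node OQ: O={A} ∪ Q={C} → {A,C} (+1)
site 1, node AIOPQTZ: AIPTZ={A,C} ∩ OQ={A,C} → {A,C} (+0)
site 2, node AI: A={C} ∪ I={A} → {A,C} (+1)
site 2, node TZ: T={A} ∪ Z={T} → {A,T} (+1)
site 2, node AITZ: AI={A,C} ∩ TZ={A,T} → {A} (+0)
site 2, node AIPTZ: AITZ={A} ∪ P={C} → {A,C} (+1)
site 2, node OQ: O={T} ∪ Q={C} → {C,T} (+1)
site 2, node AIOPQTZ: AIPTZ={A,C} ∩ OQ={C,T} → {C} (+0)
site 3, node AI: A={T} ∪ I={G} → {G,T} (+1)
site 3, node TZ: T={A} ∪ Z={C} → {A,C} (+1)
site 3, node AITZ: AI={G,T} ∪ TZ={A,C} → {A,C,G,T} (+1)
site 3, node AIPTZ: AITZ={A,C,G,T} ∩ P={T} → {T} (+0)
site 3, node OQ: O={T} ∪ Q={A} → {A,T} (+1)
site 3, node AIOPQTZ: AIPTZ={T} ∩ OQ={A,T} → {T} (+0)
site 4, node AI: A={G} ∩ I={G} → {G} (+0)
site 4, node TZ: T={T} ∪ Z={C} → {C,T} (+1)
site 4, node AITZ: AI={G} ∪ TZ={C,T} → {C,G,T} (+1)
site 4, node AIPTZ: AITZ={C,G,T} ∩ P={T} → {T} (+0)
site 4, node OQ: O={C} ∪ Q={T} → {C,T} (+1)
site 4, node AIOPQTZ: AIPTZ={T} ∩ OQ={C,T} → {T} (+0)
site 5, node AI: A={A} ∪ I={G} → {A,G} (+1)
site 5, node TZ: T={C} ∩ Z={C} → {C} (+0)
site 5, node AITZ: AI={A,G} ∪ TZ={C} → {A,C,G} (+1)
site 5, node AIPTZ: AITZ={A,C,G} ∩ P={C} → {C} (+0)
site 5, node OQ: O={C} ∪ Q={A} → {A,C} (+1)
site 5, node AIOPQTZ: AIPTZ={C} ∩ OQ={A,C} → {C} (+0)
site 6, node AI: A={A} ∪ I={T} → {A,T} (+1)
site 6, node TZ: T={G} ∩ Z={G} → {G} (+0)
site 6, node AITZ: AI={A,T} ∪ TZ={G} → {A,G,T} (+1)
site 6, node AIPTZ: AITZ={A,G,T} ∩ P={T} → {T} (+0)
site 6, node OQ: O={A} ∩ Q={A} → {A} (+0)
site 6, node AIOPQTZ: AIPTZ={T} ∪ OQ={A} → {A,T} (+1)
per-site changes: [3, 3, 4, 4, 3, 3, 3]; total = 23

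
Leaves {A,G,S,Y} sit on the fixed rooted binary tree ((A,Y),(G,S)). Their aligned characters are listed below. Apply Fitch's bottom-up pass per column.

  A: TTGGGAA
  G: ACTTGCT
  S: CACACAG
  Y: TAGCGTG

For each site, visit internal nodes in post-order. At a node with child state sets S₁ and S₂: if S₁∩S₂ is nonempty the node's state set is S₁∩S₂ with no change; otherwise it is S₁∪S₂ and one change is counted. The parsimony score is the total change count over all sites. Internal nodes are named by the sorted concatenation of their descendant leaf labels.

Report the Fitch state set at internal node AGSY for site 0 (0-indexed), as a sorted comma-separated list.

[col 0] AY: children A:{T}, Y:{T} ∩→ {T}; cost 0
[col 0] GS: children G:{A}, S:{C} ∪→ {A,C}; cost 1
[col 0] AGSY: children AY:{T}, GS:{A,C} ∪→ {A,C,T}; cost 1
[col 1] AY: children A:{T}, Y:{A} ∪→ {A,T}; cost 1
[col 1] GS: children G:{C}, S:{A} ∪→ {A,C}; cost 1
[col 1] AGSY: children AY:{A,T}, GS:{A,C} ∩→ {A}; cost 0
[col 2] AY: children A:{G}, Y:{G} ∩→ {G}; cost 0
[col 2] GS: children G:{T}, S:{C} ∪→ {C,T}; cost 1
[col 2] AGSY: children AY:{G}, GS:{C,T} ∪→ {C,G,T}; cost 1
[col 3] AY: children A:{G}, Y:{C} ∪→ {C,G}; cost 1
[col 3] GS: children G:{T}, S:{A} ∪→ {A,T}; cost 1
[col 3] AGSY: children AY:{C,G}, GS:{A,T} ∪→ {A,C,G,T}; cost 1
[col 4] AY: children A:{G}, Y:{G} ∩→ {G}; cost 0
[col 4] GS: children G:{G}, S:{C} ∪→ {C,G}; cost 1
[col 4] AGSY: children AY:{G}, GS:{C,G} ∩→ {G}; cost 0
[col 5] AY: children A:{A}, Y:{T} ∪→ {A,T}; cost 1
[col 5] GS: children G:{C}, S:{A} ∪→ {A,C}; cost 1
[col 5] AGSY: children AY:{A,T}, GS:{A,C} ∩→ {A}; cost 0
[col 6] AY: children A:{A}, Y:{G} ∪→ {A,G}; cost 1
[col 6] GS: children G:{T}, S:{G} ∪→ {G,T}; cost 1
[col 6] AGSY: children AY:{A,G}, GS:{G,T} ∩→ {G}; cost 0
per-site changes: [2, 2, 2, 3, 1, 2, 2]; total = 14

A,C,T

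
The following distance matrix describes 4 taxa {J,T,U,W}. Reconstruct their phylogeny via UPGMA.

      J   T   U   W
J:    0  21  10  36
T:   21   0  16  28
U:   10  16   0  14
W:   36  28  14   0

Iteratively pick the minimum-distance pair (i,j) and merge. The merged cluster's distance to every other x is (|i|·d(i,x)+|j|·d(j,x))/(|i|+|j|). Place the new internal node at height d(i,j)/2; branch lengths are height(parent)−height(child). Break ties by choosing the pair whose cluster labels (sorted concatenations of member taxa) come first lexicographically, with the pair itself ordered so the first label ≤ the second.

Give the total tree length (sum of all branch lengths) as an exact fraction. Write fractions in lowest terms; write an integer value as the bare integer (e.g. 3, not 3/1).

1. join J+U (d=10) ⇒ JU; edges |J|=5, |U|=5
  updated: d(JU,T)=37/2, d(JU,W)=25
2. join JU+T (d=37/2) ⇒ JTU; edges |JU|=17/4, |T|=37/4
  updated: d(JTU,W)=26
3. join JTU+W (d=26) ⇒ JTUW; edges |JTU|=15/4, |W|=13
final tree: (((J:5,U:5):17/4,T:37/4):15/4,W:13)
total length: 161/4

161/4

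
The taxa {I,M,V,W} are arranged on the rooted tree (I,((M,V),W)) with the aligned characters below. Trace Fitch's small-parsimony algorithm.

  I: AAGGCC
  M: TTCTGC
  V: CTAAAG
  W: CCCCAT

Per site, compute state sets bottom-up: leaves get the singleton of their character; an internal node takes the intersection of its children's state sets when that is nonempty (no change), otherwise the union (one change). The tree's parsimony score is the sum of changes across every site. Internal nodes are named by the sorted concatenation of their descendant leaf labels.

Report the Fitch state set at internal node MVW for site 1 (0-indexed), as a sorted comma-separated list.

C,T

[col 0] MV: children M:{T}, V:{C} ∪→ {C,T}; cost 1
[col 0] MVW: children MV:{C,T}, W:{C} ∩→ {C}; cost 0
[col 0] IMVW: children I:{A}, MVW:{C} ∪→ {A,C}; cost 1
[col 1] MV: children M:{T}, V:{T} ∩→ {T}; cost 0
[col 1] MVW: children MV:{T}, W:{C} ∪→ {C,T}; cost 1
[col 1] IMVW: children I:{A}, MVW:{C,T} ∪→ {A,C,T}; cost 1
[col 2] MV: children M:{C}, V:{A} ∪→ {A,C}; cost 1
[col 2] MVW: children MV:{A,C}, W:{C} ∩→ {C}; cost 0
[col 2] IMVW: children I:{G}, MVW:{C} ∪→ {C,G}; cost 1
[col 3] MV: children M:{T}, V:{A} ∪→ {A,T}; cost 1
[col 3] MVW: children MV:{A,T}, W:{C} ∪→ {A,C,T}; cost 1
[col 3] IMVW: children I:{G}, MVW:{A,C,T} ∪→ {A,C,G,T}; cost 1
[col 4] MV: children M:{G}, V:{A} ∪→ {A,G}; cost 1
[col 4] MVW: children MV:{A,G}, W:{A} ∩→ {A}; cost 0
[col 4] IMVW: children I:{C}, MVW:{A} ∪→ {A,C}; cost 1
[col 5] MV: children M:{C}, V:{G} ∪→ {C,G}; cost 1
[col 5] MVW: children MV:{C,G}, W:{T} ∪→ {C,G,T}; cost 1
[col 5] IMVW: children I:{C}, MVW:{C,G,T} ∩→ {C}; cost 0
per-site changes: [2, 2, 2, 3, 2, 2]; total = 13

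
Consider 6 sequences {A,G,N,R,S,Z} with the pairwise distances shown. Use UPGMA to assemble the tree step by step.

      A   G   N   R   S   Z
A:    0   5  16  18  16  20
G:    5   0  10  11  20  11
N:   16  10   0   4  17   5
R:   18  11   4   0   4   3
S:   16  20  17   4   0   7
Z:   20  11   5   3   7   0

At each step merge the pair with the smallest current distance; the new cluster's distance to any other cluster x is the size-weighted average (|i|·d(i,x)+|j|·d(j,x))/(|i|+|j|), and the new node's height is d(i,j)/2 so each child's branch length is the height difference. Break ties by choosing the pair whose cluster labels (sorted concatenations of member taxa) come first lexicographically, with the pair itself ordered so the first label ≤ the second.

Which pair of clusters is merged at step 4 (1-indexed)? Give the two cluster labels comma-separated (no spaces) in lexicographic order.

iteration 1: select R,Z (d=3); attach at lengths (3/2, 3/2); label the merged cluster RZ
  updated: d(A,RZ)=19, d(G,RZ)=11, d(N,RZ)=9/2, d(RZ,S)=11/2
iteration 2: select N,RZ (d=9/2); attach at lengths (9/4, 3/4); label the merged cluster NRZ
  updated: d(A,NRZ)=18, d(G,NRZ)=32/3, d(NRZ,S)=28/3
iteration 3: select A,G (d=5); attach at lengths (5/2, 5/2); label the merged cluster AG
  updated: d(AG,NRZ)=43/3, d(AG,S)=18
iteration 4: select NRZ,S (d=28/3); attach at lengths (29/12, 14/3); label the merged cluster NRSZ
  updated: d(AG,NRSZ)=61/4
iteration 5: select AG,NRSZ (d=61/4); attach at lengths (41/8, 71/24); label the merged cluster AGNRSZ
final tree: ((A:5/2,G:5/2):41/8,((N:9/4,(R:3/2,Z:3/2):3/4):29/12,S:14/3):71/24)
total length: 157/6

NRZ,S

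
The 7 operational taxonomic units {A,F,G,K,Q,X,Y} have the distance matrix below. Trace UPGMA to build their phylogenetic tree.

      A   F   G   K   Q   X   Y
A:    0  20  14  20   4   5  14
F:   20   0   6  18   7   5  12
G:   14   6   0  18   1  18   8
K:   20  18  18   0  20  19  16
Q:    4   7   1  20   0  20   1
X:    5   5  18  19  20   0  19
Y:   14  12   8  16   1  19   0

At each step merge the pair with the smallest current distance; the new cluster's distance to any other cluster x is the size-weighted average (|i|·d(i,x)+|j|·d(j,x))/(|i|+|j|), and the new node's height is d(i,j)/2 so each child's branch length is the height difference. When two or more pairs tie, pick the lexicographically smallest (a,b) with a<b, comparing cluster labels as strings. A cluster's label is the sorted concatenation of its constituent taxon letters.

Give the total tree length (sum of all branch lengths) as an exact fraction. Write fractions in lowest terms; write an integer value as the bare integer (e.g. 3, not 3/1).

841/24

1. join G+Q (d=1) ⇒ GQ; edges |G|=1/2, |Q|=1/2
  updated: d(A,GQ)=9, d(F,GQ)=13/2, d(GQ,K)=19, d(GQ,X)=19, d(GQ,Y)=9/2
2. join GQ+Y (d=9/2) ⇒ GQY; edges |GQ|=7/4, |Y|=9/4
  updated: d(A,GQY)=32/3, d(F,GQY)=25/3, d(GQY,K)=18, d(GQY,X)=19
3. join A+X (d=5) ⇒ AX; edges |A|=5/2, |X|=5/2
  updated: d(AX,F)=25/2, d(AX,GQY)=89/6, d(AX,K)=39/2
4. join F+GQY (d=25/3) ⇒ FGQY; edges |F|=25/6, |GQY|=23/12
  updated: d(AX,FGQY)=57/4, d(FGQY,K)=18
5. join AX+FGQY (d=57/4) ⇒ AFGQXY; edges |AX|=37/8, |FGQY|=71/24
  updated: d(AFGQXY,K)=37/2
6. join AFGQXY+K (d=37/2) ⇒ AFGKQXY; edges |AFGQXY|=17/8, |K|=37/4
final tree: (((A:5/2,X:5/2):37/8,(F:25/6,((G:1/2,Q:1/2):7/4,Y:9/4):23/12):71/24):17/8,K:37/4)
total length: 841/24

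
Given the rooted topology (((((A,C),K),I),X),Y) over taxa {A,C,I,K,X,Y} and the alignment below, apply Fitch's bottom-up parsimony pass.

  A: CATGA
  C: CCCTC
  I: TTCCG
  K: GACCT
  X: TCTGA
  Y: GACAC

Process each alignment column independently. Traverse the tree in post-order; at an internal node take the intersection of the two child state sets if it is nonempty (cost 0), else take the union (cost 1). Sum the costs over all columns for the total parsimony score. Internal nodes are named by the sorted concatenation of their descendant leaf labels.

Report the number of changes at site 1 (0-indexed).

site 0, node AC: A={C} ∩ C={C} → {C} (+0)
site 0, node ACK: AC={C} ∪ K={G} → {C,G} (+1)
site 0, node ACIK: ACK={C,G} ∪ I={T} → {C,G,T} (+1)
site 0, node ACIKX: ACIK={C,G,T} ∩ X={T} → {T} (+0)
site 0, node ACIKXY: ACIKX={T} ∪ Y={G} → {G,T} (+1)
site 1, node AC: A={A} ∪ C={C} → {A,C} (+1)
site 1, node ACK: AC={A,C} ∩ K={A} → {A} (+0)
site 1, node ACIK: ACK={A} ∪ I={T} → {A,T} (+1)
site 1, node ACIKX: ACIK={A,T} ∪ X={C} → {A,C,T} (+1)
site 1, node ACIKXY: ACIKX={A,C,T} ∩ Y={A} → {A} (+0)
site 2, node AC: A={T} ∪ C={C} → {C,T} (+1)
site 2, node ACK: AC={C,T} ∩ K={C} → {C} (+0)
site 2, node ACIK: ACK={C} ∩ I={C} → {C} (+0)
site 2, node ACIKX: ACIK={C} ∪ X={T} → {C,T} (+1)
site 2, node ACIKXY: ACIKX={C,T} ∩ Y={C} → {C} (+0)
site 3, node AC: A={G} ∪ C={T} → {G,T} (+1)
site 3, node ACK: AC={G,T} ∪ K={C} → {C,G,T} (+1)
site 3, node ACIK: ACK={C,G,T} ∩ I={C} → {C} (+0)
site 3, node ACIKX: ACIK={C} ∪ X={G} → {C,G} (+1)
site 3, node ACIKXY: ACIKX={C,G} ∪ Y={A} → {A,C,G} (+1)
site 4, node AC: A={A} ∪ C={C} → {A,C} (+1)
site 4, node ACK: AC={A,C} ∪ K={T} → {A,C,T} (+1)
site 4, node ACIK: ACK={A,C,T} ∪ I={G} → {A,C,G,T} (+1)
site 4, node ACIKX: ACIK={A,C,G,T} ∩ X={A} → {A} (+0)
site 4, node ACIKXY: ACIKX={A} ∪ Y={C} → {A,C} (+1)
per-site changes: [3, 3, 2, 4, 4]; total = 16

3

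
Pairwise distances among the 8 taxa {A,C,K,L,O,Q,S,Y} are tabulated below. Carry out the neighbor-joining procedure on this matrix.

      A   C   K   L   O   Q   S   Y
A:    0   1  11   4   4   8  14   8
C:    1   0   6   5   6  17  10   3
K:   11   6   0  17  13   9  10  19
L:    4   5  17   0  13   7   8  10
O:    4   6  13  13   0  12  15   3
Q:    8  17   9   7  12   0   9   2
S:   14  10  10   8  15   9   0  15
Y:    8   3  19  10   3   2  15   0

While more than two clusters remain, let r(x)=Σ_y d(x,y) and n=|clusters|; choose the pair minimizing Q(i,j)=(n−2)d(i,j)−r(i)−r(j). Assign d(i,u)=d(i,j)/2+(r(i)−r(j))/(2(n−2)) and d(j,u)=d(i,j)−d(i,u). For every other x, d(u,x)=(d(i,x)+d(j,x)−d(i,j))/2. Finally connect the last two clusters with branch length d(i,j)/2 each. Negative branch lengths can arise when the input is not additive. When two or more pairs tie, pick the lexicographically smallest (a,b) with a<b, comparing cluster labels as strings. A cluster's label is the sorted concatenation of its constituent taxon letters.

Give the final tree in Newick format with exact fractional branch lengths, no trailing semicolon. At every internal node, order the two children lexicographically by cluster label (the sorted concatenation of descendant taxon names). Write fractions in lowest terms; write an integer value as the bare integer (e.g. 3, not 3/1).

iteration 1: select Q,Y (d=2, Q=-112); attach at lengths (4/3, 2/3); label the merged cluster QY
  updated: d(A,QY)=7, d(C,QY)=9, d(K,QY)=13, d(L,QY)=15/2, d(O,QY)=13/2, d(QY,S)=11
iteration 2: select K,S (d=10, Q=-88); attach at lengths (26/5, 24/5); label the merged cluster KS
  updated: d(A,KS)=15/2, d(C,KS)=3, d(KS,L)=15/2, d(KS,O)=9, d(KS,QY)=7
iteration 3: select O,QY (d=13/2, Q=-99/2); attach at lengths (55/16, 49/16); label the merged cluster OQY
  updated: d(A,OQY)=9/4, d(C,OQY)=17/4, d(KS,OQY)=19/4, d(L,OQY)=7
iteration 4: select C,KS (d=3, Q=-27); attach at lengths (-1/12, 37/12); label the merged cluster CKS
  updated: d(A,CKS)=11/4, d(CKS,L)=19/4, d(CKS,OQY)=3
iteration 5: select A,L (d=4, Q=-67/4); attach at lengths (5/16, 59/16); label the merged cluster AL
  updated: d(AL,CKS)=7/4, d(AL,OQY)=21/8
iteration 6: select AL,CKS (d=7/4, Q=-59/8); attach at lengths (11/16, 17/16); label the merged cluster ACKLS
  updated: d(ACKLS,OQY)=31/16
iteration 7: select ACKLS,OQY (d=31/16); attach at lengths (31/32, 31/32); label the merged cluster ACKLOQSY
final tree: (((A:5/16,L:59/16):11/16,(C:-1/12,(K:26/5,S:24/5):37/12):17/16):31/32,(O:55/16,(Q:4/3,Y:2/3):49/16):31/32)
total length: 467/16

(((A:5/16,L:59/16):11/16,(C:-1/12,(K:26/5,S:24/5):37/12):17/16):31/32,(O:55/16,(Q:4/3,Y:2/3):49/16):31/32)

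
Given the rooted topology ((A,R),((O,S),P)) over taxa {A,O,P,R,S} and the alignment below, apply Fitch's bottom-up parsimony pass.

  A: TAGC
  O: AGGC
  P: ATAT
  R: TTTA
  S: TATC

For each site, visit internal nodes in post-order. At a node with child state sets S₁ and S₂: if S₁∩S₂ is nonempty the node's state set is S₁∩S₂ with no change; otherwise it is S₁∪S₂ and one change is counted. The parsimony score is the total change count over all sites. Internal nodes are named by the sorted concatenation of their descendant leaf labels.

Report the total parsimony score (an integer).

site 0, node AR: A={T} ∩ R={T} → {T} (+0)
site 0, node OS: O={A} ∪ S={T} → {A,T} (+1)
site 0, node OPS: OS={A,T} ∩ P={A} → {A} (+0)
site 0, node AOPRS: AR={T} ∪ OPS={A} → {A,T} (+1)
site 1, node AR: A={A} ∪ R={T} → {A,T} (+1)
site 1, node OS: O={G} ∪ S={A} → {A,G} (+1)
site 1, node OPS: OS={A,G} ∪ P={T} → {A,G,T} (+1)
site 1, node AOPRS: AR={A,T} ∩ OPS={A,G,T} → {A,T} (+0)
site 2, node AR: A={G} ∪ R={T} → {G,T} (+1)
site 2, node OS: O={G} ∪ S={T} → {G,T} (+1)
site 2, node OPS: OS={G,T} ∪ P={A} → {A,G,T} (+1)
site 2, node AOPRS: AR={G,T} ∩ OPS={A,G,T} → {G,T} (+0)
site 3, node AR: A={C} ∪ R={A} → {A,C} (+1)
site 3, node OS: O={C} ∩ S={C} → {C} (+0)
site 3, node OPS: OS={C} ∪ P={T} → {C,T} (+1)
site 3, node AOPRS: AR={A,C} ∩ OPS={C,T} → {C} (+0)
per-site changes: [2, 3, 3, 2]; total = 10

10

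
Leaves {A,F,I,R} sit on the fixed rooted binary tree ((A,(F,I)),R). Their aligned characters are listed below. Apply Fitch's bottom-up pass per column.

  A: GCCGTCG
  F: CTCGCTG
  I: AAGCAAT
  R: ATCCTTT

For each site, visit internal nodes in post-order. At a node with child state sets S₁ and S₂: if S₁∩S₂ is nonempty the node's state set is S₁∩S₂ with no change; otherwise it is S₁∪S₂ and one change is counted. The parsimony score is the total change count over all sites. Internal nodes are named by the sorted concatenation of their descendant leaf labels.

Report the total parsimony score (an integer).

13

[col 0] FI: children F:{C}, I:{A} ∪→ {A,C}; cost 1
[col 0] AFI: children A:{G}, FI:{A,C} ∪→ {A,C,G}; cost 1
[col 0] AFIR: children AFI:{A,C,G}, R:{A} ∩→ {A}; cost 0
[col 1] FI: children F:{T}, I:{A} ∪→ {A,T}; cost 1
[col 1] AFI: children A:{C}, FI:{A,T} ∪→ {A,C,T}; cost 1
[col 1] AFIR: children AFI:{A,C,T}, R:{T} ∩→ {T}; cost 0
[col 2] FI: children F:{C}, I:{G} ∪→ {C,G}; cost 1
[col 2] AFI: children A:{C}, FI:{C,G} ∩→ {C}; cost 0
[col 2] AFIR: children AFI:{C}, R:{C} ∩→ {C}; cost 0
[col 3] FI: children F:{G}, I:{C} ∪→ {C,G}; cost 1
[col 3] AFI: children A:{G}, FI:{C,G} ∩→ {G}; cost 0
[col 3] AFIR: children AFI:{G}, R:{C} ∪→ {C,G}; cost 1
[col 4] FI: children F:{C}, I:{A} ∪→ {A,C}; cost 1
[col 4] AFI: children A:{T}, FI:{A,C} ∪→ {A,C,T}; cost 1
[col 4] AFIR: children AFI:{A,C,T}, R:{T} ∩→ {T}; cost 0
[col 5] FI: children F:{T}, I:{A} ∪→ {A,T}; cost 1
[col 5] AFI: children A:{C}, FI:{A,T} ∪→ {A,C,T}; cost 1
[col 5] AFIR: children AFI:{A,C,T}, R:{T} ∩→ {T}; cost 0
[col 6] FI: children F:{G}, I:{T} ∪→ {G,T}; cost 1
[col 6] AFI: children A:{G}, FI:{G,T} ∩→ {G}; cost 0
[col 6] AFIR: children AFI:{G}, R:{T} ∪→ {G,T}; cost 1
per-site changes: [2, 2, 1, 2, 2, 2, 2]; total = 13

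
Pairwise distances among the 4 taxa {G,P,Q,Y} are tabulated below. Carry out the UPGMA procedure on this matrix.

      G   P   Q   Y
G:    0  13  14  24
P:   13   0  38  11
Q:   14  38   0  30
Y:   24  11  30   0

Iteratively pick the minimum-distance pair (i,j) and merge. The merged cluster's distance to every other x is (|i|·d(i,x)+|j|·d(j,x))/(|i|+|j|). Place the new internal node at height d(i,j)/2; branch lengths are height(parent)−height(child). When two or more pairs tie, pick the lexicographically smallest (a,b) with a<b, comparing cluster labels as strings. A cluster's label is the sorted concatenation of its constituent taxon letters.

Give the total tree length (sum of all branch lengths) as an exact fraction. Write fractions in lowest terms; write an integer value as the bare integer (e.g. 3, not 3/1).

step 1: merge (P,Y) at d=11; branch lengths P→11/2, Y→11/2; new cluster PY
  updated: d(G,PY)=37/2, d(PY,Q)=34
step 2: merge (G,Q) at d=14; branch lengths G→7, Q→7; new cluster GQ
  updated: d(GQ,PY)=105/4
step 3: merge (GQ,PY) at d=105/4; branch lengths GQ→49/8, PY→61/8; new cluster GPQY
final tree: ((G:7,Q:7):49/8,(P:11/2,Y:11/2):61/8)
total length: 155/4

155/4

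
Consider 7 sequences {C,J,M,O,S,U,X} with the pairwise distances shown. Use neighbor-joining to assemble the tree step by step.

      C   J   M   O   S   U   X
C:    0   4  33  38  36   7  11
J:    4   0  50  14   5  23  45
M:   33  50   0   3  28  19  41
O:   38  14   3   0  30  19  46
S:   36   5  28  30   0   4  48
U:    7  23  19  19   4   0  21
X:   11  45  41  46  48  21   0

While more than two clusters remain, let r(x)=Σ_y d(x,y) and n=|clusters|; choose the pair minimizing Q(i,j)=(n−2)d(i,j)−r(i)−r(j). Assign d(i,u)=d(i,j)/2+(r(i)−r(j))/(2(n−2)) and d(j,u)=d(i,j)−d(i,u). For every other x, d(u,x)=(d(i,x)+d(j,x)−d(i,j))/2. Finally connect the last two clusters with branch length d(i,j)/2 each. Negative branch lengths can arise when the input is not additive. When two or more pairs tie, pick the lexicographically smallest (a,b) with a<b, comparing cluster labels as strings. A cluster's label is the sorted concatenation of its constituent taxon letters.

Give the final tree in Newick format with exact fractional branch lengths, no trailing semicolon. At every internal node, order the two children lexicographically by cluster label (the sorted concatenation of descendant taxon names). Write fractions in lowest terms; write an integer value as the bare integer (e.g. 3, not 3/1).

((((C:-31/8,X:119/8):185/16,U:-49/16):65/16,(J:13/4,S:7/4):157/16):267/32,(M:39/10,O:-9/10):267/32)

step 1: merge (M,O) at d=3, Q=-309; branch lengths M→39/10, O→-9/10; new cluster MO
  updated: d(C,MO)=34, d(J,MO)=61/2, d(MO,S)=55/2, d(MO,U)=35/2, d(MO,X)=42
step 2: merge (C,X) at d=11, Q=-215; branch lengths C→-31/8, X→119/8; new cluster CX
  updated: d(CX,J)=19, d(CX,MO)=65/2, d(CX,S)=73/2, d(CX,U)=17/2
step 3: merge (J,S) at d=5, Q=-271/2; branch lengths J→13/4, S→7/4; new cluster JS
  updated: d(CX,JS)=101/4, d(JS,MO)=53/2, d(JS,U)=11
step 4: merge (CX,U) at d=17/2, Q=-345/4; branch lengths CX→185/16, U→-49/16; new cluster CUX
  updated: d(CUX,JS)=111/8, d(CUX,MO)=83/4
step 5: merge (CUX,JS) at d=111/8, Q=-489/8; branch lengths CUX→65/16, JS→157/16; new cluster CJSUX
  updated: d(CJSUX,MO)=267/16
step 6: merge (CJSUX,MO) at d=267/16; branch lengths CJSUX→267/32, MO→267/32; new cluster CJMOSUX
final tree: ((((C:-31/8,X:119/8):185/16,U:-49/16):65/16,(J:13/4,S:7/4):157/16):267/32,(M:39/10,O:-9/10):267/32)
total length: 929/16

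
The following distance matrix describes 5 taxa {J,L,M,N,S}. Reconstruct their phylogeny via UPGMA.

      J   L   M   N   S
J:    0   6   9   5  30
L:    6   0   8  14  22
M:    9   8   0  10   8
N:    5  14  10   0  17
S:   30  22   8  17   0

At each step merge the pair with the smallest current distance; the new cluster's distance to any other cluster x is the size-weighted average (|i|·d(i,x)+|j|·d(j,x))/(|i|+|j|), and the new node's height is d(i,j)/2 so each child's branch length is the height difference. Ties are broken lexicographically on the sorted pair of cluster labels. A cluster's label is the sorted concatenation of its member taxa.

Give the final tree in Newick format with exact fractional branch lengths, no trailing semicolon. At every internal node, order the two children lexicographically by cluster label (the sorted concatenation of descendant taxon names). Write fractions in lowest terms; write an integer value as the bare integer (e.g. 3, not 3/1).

iteration 1: select J,N (d=5); attach at lengths (5/2, 5/2); label the merged cluster JN
  updated: d(JN,L)=10, d(JN,M)=19/2, d(JN,S)=47/2
iteration 2: select L,M (d=8); attach at lengths (4, 4); label the merged cluster LM
  updated: d(JN,LM)=39/4, d(LM,S)=15
iteration 3: select JN,LM (d=39/4); attach at lengths (19/8, 7/8); label the merged cluster JLMN
  updated: d(JLMN,S)=77/4
iteration 4: select JLMN,S (d=77/4); attach at lengths (19/4, 77/8); label the merged cluster JLMNS
final tree: (((J:5/2,N:5/2):19/8,(L:4,M:4):7/8):19/4,S:77/8)
total length: 245/8

(((J:5/2,N:5/2):19/8,(L:4,M:4):7/8):19/4,S:77/8)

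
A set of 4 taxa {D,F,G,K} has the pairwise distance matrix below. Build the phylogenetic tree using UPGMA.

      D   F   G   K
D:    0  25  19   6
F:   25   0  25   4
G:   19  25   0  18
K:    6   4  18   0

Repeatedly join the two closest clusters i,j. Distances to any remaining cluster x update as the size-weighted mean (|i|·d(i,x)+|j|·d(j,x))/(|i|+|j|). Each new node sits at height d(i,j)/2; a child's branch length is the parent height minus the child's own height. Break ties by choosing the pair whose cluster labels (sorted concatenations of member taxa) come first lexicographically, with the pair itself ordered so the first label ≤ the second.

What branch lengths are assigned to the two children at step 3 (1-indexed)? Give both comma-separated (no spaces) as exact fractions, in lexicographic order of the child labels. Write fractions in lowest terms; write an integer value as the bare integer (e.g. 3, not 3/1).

iteration 1: select F,K (d=4); attach at lengths (2, 2); label the merged cluster FK
  updated: d(D,FK)=31/2, d(FK,G)=43/2
iteration 2: select D,FK (d=31/2); attach at lengths (31/4, 23/4); label the merged cluster DFK
  updated: d(DFK,G)=62/3
iteration 3: select DFK,G (d=62/3); attach at lengths (31/12, 31/3); label the merged cluster DFGK
final tree: ((D:31/4,(F:2,K:2):23/4):31/12,G:31/3)
total length: 365/12

31/12,31/3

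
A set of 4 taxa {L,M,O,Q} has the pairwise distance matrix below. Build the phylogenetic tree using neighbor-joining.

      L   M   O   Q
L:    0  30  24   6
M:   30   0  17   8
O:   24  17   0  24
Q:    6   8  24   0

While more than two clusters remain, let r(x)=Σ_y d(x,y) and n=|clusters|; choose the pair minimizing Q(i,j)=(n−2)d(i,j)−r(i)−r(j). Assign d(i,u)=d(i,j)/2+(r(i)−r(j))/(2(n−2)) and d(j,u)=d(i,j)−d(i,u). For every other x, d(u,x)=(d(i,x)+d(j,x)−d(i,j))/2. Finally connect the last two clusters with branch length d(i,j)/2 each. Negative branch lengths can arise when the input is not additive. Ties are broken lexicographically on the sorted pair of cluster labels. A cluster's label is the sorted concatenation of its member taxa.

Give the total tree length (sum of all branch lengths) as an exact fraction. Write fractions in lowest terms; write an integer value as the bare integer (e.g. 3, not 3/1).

33

iteration 1: select L,Q (d=6, Q=-86); attach at lengths (17/2, -5/2); label the merged cluster LQ
  updated: d(LQ,M)=16, d(LQ,O)=21
iteration 2: select LQ,M (d=16, Q=-54); attach at lengths (10, 6); label the merged cluster LMQ
  updated: d(LMQ,O)=11
iteration 3: select LMQ,O (d=11); attach at lengths (11/2, 11/2); label the merged cluster LMOQ
final tree: (((L:17/2,Q:-5/2):10,M:6):11/2,O:11/2)
total length: 33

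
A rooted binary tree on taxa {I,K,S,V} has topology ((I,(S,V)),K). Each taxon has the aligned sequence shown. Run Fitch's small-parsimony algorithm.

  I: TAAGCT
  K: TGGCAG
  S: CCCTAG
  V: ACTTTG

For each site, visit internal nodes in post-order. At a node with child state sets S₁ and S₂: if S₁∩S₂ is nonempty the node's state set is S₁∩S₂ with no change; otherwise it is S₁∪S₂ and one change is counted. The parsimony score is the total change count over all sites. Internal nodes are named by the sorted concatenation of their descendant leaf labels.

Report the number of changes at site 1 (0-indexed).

[col 0] SV: children S:{C}, V:{A} ∪→ {A,C}; cost 1
[col 0] ISV: children I:{T}, SV:{A,C} ∪→ {A,C,T}; cost 1
[col 0] IKSV: children ISV:{A,C,T}, K:{T} ∩→ {T}; cost 0
[col 1] SV: children S:{C}, V:{C} ∩→ {C}; cost 0
[col 1] ISV: children I:{A}, SV:{C} ∪→ {A,C}; cost 1
[col 1] IKSV: children ISV:{A,C}, K:{G} ∪→ {A,C,G}; cost 1
[col 2] SV: children S:{C}, V:{T} ∪→ {C,T}; cost 1
[col 2] ISV: children I:{A}, SV:{C,T} ∪→ {A,C,T}; cost 1
[col 2] IKSV: children ISV:{A,C,T}, K:{G} ∪→ {A,C,G,T}; cost 1
[col 3] SV: children S:{T}, V:{T} ∩→ {T}; cost 0
[col 3] ISV: children I:{G}, SV:{T} ∪→ {G,T}; cost 1
[col 3] IKSV: children ISV:{G,T}, K:{C} ∪→ {C,G,T}; cost 1
[col 4] SV: children S:{A}, V:{T} ∪→ {A,T}; cost 1
[col 4] ISV: children I:{C}, SV:{A,T} ∪→ {A,C,T}; cost 1
[col 4] IKSV: children ISV:{A,C,T}, K:{A} ∩→ {A}; cost 0
[col 5] SV: children S:{G}, V:{G} ∩→ {G}; cost 0
[col 5] ISV: children I:{T}, SV:{G} ∪→ {G,T}; cost 1
[col 5] IKSV: children ISV:{G,T}, K:{G} ∩→ {G}; cost 0
per-site changes: [2, 2, 3, 2, 2, 1]; total = 12

2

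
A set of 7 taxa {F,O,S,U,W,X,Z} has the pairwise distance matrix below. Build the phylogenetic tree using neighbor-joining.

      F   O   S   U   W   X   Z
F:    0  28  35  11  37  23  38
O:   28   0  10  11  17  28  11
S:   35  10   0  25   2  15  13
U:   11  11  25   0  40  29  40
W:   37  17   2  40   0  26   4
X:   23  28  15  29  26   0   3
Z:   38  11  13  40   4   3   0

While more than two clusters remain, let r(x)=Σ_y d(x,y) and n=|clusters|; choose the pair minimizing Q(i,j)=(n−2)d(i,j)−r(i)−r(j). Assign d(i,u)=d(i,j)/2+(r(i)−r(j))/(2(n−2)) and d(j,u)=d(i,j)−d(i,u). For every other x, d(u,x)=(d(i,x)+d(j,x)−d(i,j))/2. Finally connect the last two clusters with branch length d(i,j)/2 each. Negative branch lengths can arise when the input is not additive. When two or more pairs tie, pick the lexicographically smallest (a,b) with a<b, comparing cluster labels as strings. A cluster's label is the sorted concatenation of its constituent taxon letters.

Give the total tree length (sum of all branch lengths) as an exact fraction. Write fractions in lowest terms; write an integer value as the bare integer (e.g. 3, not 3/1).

799/16

step 1: merge (F,U) at d=11, Q=-273; branch lengths F→71/10, U→39/10; new cluster FU
  updated: d(FU,O)=14, d(FU,S)=49/2, d(FU,W)=33, d(FU,X)=41/2, d(FU,Z)=67/2
step 2: merge (FU,O) at d=14, Q=-299/2; branch lengths FU→203/16, O→21/16; new cluster FOU
  updated: d(FOU,S)=41/4, d(FOU,W)=18, d(FOU,X)=69/4, d(FOU,Z)=61/4
step 3: merge (X,Z) at d=3, Q=-175/2; branch lengths X→35/6, Z→-17/6; new cluster XZ
  updated: d(FOU,XZ)=59/4, d(S,XZ)=25/2, d(W,XZ)=27/2
step 4: merge (FOU,XZ) at d=59/4, Q=-217/4; branch lengths FOU→127/16, XZ→109/16; new cluster FOUXZ
  updated: d(FOUXZ,S)=4, d(FOUXZ,W)=67/8
step 5: merge (FOUXZ,S) at d=4, Q=-115/8; branch lengths FOUXZ→83/16, S→-19/16; new cluster FOSUXZ
  updated: d(FOSUXZ,W)=51/16
step 6: merge (FOSUXZ,W) at d=51/16; branch lengths FOSUXZ→51/32, W→51/32; new cluster FOSUWXZ
final tree: (((((F:71/10,U:39/10):203/16,O:21/16):127/16,(X:35/6,Z:-17/6):109/16):83/16,S:-19/16):51/32,W:51/32)
total length: 799/16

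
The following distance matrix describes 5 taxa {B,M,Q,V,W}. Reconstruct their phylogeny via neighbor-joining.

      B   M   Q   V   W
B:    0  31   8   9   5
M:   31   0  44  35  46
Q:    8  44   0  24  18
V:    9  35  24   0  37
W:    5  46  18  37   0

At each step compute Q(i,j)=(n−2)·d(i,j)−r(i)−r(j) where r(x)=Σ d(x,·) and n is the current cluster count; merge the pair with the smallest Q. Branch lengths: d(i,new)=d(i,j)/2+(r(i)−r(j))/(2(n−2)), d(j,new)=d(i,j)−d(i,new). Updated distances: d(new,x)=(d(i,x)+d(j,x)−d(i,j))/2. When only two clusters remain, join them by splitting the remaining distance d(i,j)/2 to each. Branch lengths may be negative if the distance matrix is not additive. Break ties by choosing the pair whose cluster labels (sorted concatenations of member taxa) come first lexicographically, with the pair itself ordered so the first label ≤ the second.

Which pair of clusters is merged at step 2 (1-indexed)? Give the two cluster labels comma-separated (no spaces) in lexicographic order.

B,MV

step 1: merge (M,V) at d=35, Q=-156; branch lengths M→26, V→9; new cluster MV
  updated: d(B,MV)=5/2, d(MV,Q)=33/2, d(MV,W)=24
step 2: merge (B,MV) at d=5/2, Q=-107/2; branch lengths B→-45/8, MV→65/8; new cluster BMV
  updated: d(BMV,Q)=11, d(BMV,W)=53/4
step 3: merge (BMV,Q) at d=11, Q=-169/4; branch lengths BMV→25/8, Q→63/8; new cluster BMQV
  updated: d(BMQV,W)=81/8
step 4: merge (BMQV,W) at d=81/8; branch lengths BMQV→81/16, W→81/16; new cluster BMQVW
final tree: (((B:-45/8,(M:26,V:9):65/8):25/8,Q:63/8):81/16,W:81/16)
total length: 469/8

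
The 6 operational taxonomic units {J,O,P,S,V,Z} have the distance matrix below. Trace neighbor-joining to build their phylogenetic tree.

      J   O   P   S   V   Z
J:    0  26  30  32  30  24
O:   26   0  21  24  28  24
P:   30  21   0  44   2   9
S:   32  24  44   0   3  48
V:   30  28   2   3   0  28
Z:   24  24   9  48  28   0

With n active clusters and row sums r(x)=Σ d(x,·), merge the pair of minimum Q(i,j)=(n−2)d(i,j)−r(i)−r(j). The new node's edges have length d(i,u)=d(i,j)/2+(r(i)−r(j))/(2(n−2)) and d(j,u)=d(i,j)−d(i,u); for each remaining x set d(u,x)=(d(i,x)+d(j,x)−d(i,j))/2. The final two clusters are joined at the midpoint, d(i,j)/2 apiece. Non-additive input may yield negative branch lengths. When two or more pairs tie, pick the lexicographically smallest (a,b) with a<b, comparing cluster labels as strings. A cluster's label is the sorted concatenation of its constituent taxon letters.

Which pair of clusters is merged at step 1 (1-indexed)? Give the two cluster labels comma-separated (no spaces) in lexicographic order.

S,V

1. join S+V (d=3, Q=-230) ⇒ SV; edges |S|=9, |V|=-6
  updated: d(J,SV)=59/2, d(O,SV)=49/2, d(P,SV)=43/2, d(SV,Z)=73/2
2. join P+Z (d=9, Q=-148) ⇒ PZ; edges |P|=5/2, |Z|=13/2
  updated: d(J,PZ)=45/2, d(O,PZ)=18, d(PZ,SV)=49/2
3. join J+PZ (d=45/2, Q=-98) ⇒ JPZ; edges |J|=29/2, |PZ|=8
  updated: d(JPZ,O)=43/4, d(JPZ,SV)=63/4
4. join JPZ+O (d=43/4, Q=-51) ⇒ JOPZ; edges |JPZ|=1, |O|=39/4
  updated: d(JOPZ,SV)=59/4
5. join JOPZ+SV (d=59/4) ⇒ JOPSVZ; edges |JOPZ|=59/8, |SV|=59/8
final tree: (((J:29/2,(P:5/2,Z:13/2):8):1,O:39/4):59/8,(S:9,V:-6):59/8)
total length: 60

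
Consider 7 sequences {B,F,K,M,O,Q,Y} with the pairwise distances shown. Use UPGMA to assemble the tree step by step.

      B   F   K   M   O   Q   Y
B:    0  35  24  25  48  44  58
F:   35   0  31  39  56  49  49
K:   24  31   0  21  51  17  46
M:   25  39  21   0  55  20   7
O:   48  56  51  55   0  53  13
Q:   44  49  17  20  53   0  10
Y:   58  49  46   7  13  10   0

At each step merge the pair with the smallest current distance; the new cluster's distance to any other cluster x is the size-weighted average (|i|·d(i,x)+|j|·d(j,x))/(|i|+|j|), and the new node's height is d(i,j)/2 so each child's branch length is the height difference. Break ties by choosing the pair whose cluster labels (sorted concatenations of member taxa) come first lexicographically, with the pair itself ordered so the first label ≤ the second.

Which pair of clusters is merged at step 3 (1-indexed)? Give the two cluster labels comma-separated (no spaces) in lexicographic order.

B,K

1. join M+Y (d=7) ⇒ MY; edges |M|=7/2, |Y|=7/2
  updated: d(B,MY)=83/2, d(F,MY)=44, d(K,MY)=67/2, d(MY,O)=34, d(MY,Q)=15
2. join MY+Q (d=15) ⇒ MQY; edges |MY|=4, |Q|=15/2
  updated: d(B,MQY)=127/3, d(F,MQY)=137/3, d(K,MQY)=28, d(MQY,O)=121/3
3. join B+K (d=24) ⇒ BK; edges |B|=12, |K|=12
  updated: d(BK,F)=33, d(BK,MQY)=211/6, d(BK,O)=99/2
4. join BK+F (d=33) ⇒ BFK; edges |BK|=9/2, |F|=33/2
  updated: d(BFK,MQY)=116/3, d(BFK,O)=155/3
5. join BFK+MQY (d=116/3) ⇒ BFKMQY; edges |BFK|=17/6, |MQY|=71/6
  updated: d(BFKMQY,O)=46
6. join BFKMQY+O (d=46) ⇒ BFKMOQY; edges |BFKMQY|=11/3, |O|=23
final tree: ((((B:12,K:12):9/2,F:33/2):17/6,((M:7/2,Y:7/2):4,Q:15/2):71/6):11/3,O:23)
total length: 629/6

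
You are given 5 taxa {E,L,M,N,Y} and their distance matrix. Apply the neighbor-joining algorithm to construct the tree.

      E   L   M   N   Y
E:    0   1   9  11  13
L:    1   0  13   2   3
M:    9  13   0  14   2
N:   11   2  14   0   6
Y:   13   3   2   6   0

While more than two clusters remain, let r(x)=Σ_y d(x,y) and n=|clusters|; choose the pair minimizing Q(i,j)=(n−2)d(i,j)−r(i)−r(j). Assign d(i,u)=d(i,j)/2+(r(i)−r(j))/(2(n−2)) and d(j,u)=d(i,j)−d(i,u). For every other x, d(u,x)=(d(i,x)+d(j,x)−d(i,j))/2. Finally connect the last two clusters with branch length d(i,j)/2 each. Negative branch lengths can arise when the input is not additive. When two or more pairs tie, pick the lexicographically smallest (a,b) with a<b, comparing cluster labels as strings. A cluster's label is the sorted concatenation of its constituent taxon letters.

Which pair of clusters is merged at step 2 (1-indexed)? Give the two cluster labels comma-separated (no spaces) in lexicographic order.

1. join M+Y (d=2, Q=-56) ⇒ MY; edges |M|=10/3, |Y|=-4/3
  updated: d(E,MY)=10, d(L,MY)=7, d(MY,N)=9
2. join E+L (d=1, Q=-30) ⇒ EL; edges |E|=7/2, |L|=-5/2
  updated: d(EL,MY)=8, d(EL,N)=6
3. join EL+MY (d=8, Q=-23) ⇒ ELMY; edges |EL|=5/2, |MY|=11/2
  updated: d(ELMY,N)=7/2
4. join ELMY+N (d=7/2) ⇒ ELMNY; edges |ELMY|=7/4, |N|=7/4
final tree: (((E:7/2,L:-5/2):5/2,(M:10/3,Y:-4/3):11/2):7/4,N:7/4)
total length: 29/2

E,L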